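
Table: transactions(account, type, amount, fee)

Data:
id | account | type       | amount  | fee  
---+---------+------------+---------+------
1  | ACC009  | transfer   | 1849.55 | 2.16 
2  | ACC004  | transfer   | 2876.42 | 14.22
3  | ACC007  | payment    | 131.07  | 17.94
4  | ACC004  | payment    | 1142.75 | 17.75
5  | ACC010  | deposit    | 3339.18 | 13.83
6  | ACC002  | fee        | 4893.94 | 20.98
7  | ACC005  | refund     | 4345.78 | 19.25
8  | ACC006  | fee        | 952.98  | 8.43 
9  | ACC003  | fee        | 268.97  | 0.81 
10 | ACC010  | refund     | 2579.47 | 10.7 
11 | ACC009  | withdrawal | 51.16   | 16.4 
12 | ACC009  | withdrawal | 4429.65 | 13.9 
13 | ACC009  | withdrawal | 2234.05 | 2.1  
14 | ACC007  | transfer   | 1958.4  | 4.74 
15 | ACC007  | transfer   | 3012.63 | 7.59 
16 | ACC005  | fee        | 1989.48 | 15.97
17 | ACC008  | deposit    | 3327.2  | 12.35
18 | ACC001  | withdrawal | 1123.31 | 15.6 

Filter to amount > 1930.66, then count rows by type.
SELECT type, COUNT(*)
FROM transactions
WHERE amount > 1930.66
GROUP BY type

Note: WHERE filters rows before grouping.

Result:
  deposit: 2
  fee: 2
  refund: 2
  transfer: 3
  withdrawal: 2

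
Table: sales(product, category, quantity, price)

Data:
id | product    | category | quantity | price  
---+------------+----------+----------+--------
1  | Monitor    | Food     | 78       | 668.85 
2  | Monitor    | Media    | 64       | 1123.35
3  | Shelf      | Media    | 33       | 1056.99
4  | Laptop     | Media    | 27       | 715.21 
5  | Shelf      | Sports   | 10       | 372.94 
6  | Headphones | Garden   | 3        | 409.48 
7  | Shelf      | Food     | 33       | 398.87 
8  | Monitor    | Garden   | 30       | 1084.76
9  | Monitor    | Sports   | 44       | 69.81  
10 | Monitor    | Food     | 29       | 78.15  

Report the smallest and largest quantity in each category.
SELECT category, MIN(quantity), MAX(quantity)
FROM sales
GROUP BY category

Result:
  Food: min=29, max=78
  Garden: min=3, max=30
  Media: min=27, max=64
  Sports: min=10, max=44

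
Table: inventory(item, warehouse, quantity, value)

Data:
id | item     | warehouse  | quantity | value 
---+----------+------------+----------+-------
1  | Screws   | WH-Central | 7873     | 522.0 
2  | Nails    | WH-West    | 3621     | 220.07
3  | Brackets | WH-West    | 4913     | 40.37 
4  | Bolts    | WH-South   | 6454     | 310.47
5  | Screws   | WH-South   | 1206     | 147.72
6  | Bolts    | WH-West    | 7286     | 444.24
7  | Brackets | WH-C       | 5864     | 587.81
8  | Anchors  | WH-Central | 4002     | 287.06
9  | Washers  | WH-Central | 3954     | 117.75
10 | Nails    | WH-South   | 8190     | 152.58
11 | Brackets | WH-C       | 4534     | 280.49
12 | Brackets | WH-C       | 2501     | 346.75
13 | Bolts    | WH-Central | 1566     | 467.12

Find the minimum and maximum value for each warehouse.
SELECT warehouse, MIN(value), MAX(value)
FROM inventory
GROUP BY warehouse

Result:
  WH-C: min=280.49, max=587.81
  WH-Central: min=117.75, max=522.00
  WH-South: min=147.72, max=310.47
  WH-West: min=40.37, max=444.24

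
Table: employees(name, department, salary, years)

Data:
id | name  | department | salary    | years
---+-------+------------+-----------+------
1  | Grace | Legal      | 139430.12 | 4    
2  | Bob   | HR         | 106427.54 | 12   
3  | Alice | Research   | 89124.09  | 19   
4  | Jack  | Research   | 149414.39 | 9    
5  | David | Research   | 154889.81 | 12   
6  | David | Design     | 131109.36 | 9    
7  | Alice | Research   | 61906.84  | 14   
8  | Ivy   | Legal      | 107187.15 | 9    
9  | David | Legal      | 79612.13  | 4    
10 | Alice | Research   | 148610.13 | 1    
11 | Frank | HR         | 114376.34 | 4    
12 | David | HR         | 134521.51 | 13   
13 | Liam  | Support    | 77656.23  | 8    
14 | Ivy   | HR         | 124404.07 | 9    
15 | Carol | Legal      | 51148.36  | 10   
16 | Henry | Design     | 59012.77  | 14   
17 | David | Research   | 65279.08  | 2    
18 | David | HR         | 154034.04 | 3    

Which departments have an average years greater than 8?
SELECT department, AVG(years)
FROM employees
GROUP BY department
HAVING AVG(years) > 8

Result:
  Design: avg=11.50
  HR: avg=8.20
  Research: avg=9.50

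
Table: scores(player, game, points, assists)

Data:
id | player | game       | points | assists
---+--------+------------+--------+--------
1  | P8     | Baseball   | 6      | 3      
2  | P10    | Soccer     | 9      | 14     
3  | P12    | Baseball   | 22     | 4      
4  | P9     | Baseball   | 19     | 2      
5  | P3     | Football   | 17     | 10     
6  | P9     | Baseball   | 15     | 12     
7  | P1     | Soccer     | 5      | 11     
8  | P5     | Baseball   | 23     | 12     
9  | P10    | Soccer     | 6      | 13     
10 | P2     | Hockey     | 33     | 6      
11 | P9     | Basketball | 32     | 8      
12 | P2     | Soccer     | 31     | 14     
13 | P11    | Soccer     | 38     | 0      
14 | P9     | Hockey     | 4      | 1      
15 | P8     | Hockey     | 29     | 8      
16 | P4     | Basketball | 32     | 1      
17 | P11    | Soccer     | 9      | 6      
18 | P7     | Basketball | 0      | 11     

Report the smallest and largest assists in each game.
SELECT game, MIN(assists), MAX(assists)
FROM scores
GROUP BY game

Result:
  Baseball: min=2, max=12
  Basketball: min=1, max=11
  Football: min=10, max=10
  Hockey: min=1, max=8
  Soccer: min=0, max=14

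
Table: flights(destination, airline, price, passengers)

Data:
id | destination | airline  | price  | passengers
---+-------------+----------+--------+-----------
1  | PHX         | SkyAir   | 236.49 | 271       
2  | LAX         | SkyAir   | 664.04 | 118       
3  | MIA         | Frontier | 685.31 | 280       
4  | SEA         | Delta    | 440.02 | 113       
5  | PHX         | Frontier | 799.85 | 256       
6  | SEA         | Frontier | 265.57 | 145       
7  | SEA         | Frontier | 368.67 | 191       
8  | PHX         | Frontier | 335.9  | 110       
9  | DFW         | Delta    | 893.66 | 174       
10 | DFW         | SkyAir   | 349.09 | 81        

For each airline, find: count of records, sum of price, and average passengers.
SELECT airline,
       COUNT(*) as cnt,
       SUM(price) as total_price,
       AVG(passengers) as avg_passengers
FROM flights
GROUP BY airline

Result:
  Delta: 2 records, 1333.68 total price, 143.50 avg passengers
  Frontier: 5 records, 2455.30 total price, 196.40 avg passengers
  SkyAir: 3 records, 1249.62 total price, 156.67 avg passengers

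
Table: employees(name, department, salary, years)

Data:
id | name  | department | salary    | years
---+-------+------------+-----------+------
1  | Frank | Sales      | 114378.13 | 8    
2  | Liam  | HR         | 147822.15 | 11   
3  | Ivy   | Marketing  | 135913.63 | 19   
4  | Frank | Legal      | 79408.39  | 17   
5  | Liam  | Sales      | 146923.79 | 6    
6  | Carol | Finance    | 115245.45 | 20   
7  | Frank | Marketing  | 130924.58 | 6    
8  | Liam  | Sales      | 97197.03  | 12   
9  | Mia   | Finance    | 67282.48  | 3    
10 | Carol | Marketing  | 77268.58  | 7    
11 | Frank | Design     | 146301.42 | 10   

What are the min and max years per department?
SELECT department, MIN(years), MAX(years)
FROM employees
GROUP BY department

Result:
  Design: min=10, max=10
  Finance: min=3, max=20
  HR: min=11, max=11
  Legal: min=17, max=17
  Marketing: min=6, max=19
  Sales: min=6, max=12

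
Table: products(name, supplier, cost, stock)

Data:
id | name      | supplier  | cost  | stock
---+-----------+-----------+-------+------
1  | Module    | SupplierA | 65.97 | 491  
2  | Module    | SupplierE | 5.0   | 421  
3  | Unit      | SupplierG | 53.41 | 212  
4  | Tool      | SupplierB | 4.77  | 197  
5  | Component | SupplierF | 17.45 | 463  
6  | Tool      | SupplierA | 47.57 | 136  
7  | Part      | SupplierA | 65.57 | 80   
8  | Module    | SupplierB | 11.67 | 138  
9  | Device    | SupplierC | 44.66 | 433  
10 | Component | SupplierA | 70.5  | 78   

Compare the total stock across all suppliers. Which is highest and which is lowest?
SELECT supplier, SUM(stock)
FROM products
GROUP BY supplier
ORDER BY SUM(stock)

All groups:
  SupplierG: 212
  SupplierB: 335
  SupplierE: 421
  SupplierC: 433
  SupplierF: 463
  SupplierA: 785

Highest: SupplierA (785)
Lowest: SupplierG (212)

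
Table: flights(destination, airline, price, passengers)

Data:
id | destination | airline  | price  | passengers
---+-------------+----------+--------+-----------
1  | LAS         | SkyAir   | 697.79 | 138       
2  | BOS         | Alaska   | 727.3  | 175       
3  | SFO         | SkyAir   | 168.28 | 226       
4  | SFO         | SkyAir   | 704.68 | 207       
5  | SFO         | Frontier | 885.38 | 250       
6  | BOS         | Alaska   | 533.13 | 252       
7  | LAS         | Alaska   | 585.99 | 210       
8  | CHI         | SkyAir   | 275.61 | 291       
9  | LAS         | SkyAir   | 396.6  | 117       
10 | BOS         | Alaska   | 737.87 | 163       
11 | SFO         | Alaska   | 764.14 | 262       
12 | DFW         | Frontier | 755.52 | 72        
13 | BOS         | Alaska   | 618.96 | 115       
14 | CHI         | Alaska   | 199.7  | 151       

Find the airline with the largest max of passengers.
SELECT airline, MAX(passengers) as val
FROM flights
GROUP BY airline
ORDER BY val DESC
LIMIT 1

Result: SkyAir with max(passengers) = 291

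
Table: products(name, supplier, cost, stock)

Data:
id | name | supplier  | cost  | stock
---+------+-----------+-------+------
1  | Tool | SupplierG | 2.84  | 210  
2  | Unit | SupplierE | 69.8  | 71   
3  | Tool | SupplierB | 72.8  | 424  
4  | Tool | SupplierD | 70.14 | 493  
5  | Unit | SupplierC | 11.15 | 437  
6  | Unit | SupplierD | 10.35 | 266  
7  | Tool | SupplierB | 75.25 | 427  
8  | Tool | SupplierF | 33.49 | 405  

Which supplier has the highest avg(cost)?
SELECT supplier, AVG(cost) as val
FROM products
GROUP BY supplier
ORDER BY val DESC
LIMIT 1

Result: SupplierB with avg(cost) = 74.03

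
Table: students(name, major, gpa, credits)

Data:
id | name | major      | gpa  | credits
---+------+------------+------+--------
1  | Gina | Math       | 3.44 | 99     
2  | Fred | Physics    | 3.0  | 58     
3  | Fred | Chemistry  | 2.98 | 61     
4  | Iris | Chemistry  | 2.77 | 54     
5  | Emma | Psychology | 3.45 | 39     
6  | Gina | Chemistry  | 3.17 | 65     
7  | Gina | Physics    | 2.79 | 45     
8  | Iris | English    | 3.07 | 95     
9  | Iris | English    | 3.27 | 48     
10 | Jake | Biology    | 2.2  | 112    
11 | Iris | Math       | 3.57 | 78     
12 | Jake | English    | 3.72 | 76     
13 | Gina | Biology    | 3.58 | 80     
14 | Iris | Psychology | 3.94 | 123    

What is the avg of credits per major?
SELECT major, AVG(credits) as result
FROM students
GROUP BY major

Result:
  Biology: 96.00
  Chemistry: 60.00
  English: 73.00
  Math: 88.50
  Physics: 51.50
  Psychology: 81.00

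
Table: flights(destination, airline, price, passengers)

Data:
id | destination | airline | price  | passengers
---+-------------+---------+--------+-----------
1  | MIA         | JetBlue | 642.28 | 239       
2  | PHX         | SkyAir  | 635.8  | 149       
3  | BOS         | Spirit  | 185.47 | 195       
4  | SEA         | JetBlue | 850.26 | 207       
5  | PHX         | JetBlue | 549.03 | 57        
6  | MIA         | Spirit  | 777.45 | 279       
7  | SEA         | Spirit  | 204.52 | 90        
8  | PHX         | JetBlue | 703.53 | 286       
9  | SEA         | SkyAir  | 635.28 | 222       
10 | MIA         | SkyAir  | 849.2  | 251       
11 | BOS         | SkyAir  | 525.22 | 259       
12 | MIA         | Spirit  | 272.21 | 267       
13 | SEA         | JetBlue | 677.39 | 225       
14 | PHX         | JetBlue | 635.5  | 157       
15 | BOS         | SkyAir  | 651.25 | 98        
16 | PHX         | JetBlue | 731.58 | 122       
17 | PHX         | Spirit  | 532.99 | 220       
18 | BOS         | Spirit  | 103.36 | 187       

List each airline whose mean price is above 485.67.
SELECT airline, AVG(price)
FROM flights
GROUP BY airline
HAVING AVG(price) > 485.67

Result:
  JetBlue: avg=684.22
  SkyAir: avg=659.35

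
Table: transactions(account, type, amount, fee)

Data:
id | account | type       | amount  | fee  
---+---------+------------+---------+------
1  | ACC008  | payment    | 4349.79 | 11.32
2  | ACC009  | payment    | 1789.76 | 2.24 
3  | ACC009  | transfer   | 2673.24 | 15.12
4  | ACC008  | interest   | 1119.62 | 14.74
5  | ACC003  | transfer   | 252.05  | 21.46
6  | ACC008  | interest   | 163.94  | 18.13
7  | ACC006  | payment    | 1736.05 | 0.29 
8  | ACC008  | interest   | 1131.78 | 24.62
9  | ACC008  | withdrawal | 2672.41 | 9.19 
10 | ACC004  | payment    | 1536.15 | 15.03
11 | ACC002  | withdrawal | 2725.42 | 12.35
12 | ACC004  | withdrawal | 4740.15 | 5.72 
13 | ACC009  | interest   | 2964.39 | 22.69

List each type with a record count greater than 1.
SELECT type, COUNT(*) as cnt
FROM transactions
GROUP BY type
HAVING COUNT(*) > 1

Result:
  interest: 4
  payment: 4
  transfer: 2
  withdrawal: 3

Note: HAVING filters groups after aggregation, WHERE filters rows before.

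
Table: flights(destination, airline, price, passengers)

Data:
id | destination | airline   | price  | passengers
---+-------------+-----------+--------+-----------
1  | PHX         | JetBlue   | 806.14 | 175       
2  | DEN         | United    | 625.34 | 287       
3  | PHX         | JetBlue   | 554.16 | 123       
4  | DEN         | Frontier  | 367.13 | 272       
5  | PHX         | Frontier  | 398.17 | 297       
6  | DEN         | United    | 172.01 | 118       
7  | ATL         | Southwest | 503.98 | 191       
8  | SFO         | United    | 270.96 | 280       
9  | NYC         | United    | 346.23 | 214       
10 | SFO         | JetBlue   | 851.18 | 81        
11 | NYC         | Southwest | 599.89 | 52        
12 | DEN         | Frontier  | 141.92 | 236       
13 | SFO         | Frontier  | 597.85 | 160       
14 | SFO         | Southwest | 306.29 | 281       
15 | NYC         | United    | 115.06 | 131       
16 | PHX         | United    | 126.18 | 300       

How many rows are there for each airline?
SELECT airline, COUNT(*) as count
FROM flights
GROUP BY airline

Result:
  Frontier: 4
  JetBlue: 3
  Southwest: 3
  United: 6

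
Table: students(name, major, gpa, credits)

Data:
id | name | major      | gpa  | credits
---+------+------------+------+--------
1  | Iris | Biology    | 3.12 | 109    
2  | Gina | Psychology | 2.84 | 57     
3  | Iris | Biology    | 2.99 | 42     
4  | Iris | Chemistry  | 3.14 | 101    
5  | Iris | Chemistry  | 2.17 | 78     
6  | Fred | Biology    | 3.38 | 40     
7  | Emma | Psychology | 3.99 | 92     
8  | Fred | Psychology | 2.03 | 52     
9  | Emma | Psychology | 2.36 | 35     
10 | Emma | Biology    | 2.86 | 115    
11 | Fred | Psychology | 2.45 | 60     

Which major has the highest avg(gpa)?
SELECT major, AVG(gpa) as val
FROM students
GROUP BY major
ORDER BY val DESC
LIMIT 1

Result: Biology with avg(gpa) = 3.09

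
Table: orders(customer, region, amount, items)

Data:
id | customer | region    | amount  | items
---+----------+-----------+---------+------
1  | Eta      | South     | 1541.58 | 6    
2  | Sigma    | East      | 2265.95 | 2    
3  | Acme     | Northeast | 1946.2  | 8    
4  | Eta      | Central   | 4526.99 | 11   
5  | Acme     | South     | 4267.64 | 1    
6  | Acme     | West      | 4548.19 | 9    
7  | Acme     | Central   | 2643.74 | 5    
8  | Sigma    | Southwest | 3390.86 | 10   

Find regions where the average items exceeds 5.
SELECT region, AVG(items)
FROM orders
GROUP BY region
HAVING AVG(items) > 5

Result:
  Central: avg=8.00
  Northeast: avg=8.00
  Southwest: avg=10.00
  West: avg=9.00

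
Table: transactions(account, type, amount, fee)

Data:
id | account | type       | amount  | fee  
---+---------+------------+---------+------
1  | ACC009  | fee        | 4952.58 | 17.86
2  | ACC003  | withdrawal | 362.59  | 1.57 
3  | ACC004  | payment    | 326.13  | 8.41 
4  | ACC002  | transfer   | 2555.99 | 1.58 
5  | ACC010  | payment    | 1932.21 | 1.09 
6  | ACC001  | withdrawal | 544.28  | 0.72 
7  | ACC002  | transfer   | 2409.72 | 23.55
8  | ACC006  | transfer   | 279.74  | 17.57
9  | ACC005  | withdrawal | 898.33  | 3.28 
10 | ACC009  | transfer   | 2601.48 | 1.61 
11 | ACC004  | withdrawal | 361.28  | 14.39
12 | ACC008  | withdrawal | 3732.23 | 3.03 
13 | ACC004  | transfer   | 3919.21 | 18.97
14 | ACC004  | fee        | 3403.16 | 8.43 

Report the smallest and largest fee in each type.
SELECT type, MIN(fee), MAX(fee)
FROM transactions
GROUP BY type

Result:
  fee: min=8.43, max=17.86
  payment: min=1.09, max=8.41
  transfer: min=1.58, max=23.55
  withdrawal: min=0.72, max=14.39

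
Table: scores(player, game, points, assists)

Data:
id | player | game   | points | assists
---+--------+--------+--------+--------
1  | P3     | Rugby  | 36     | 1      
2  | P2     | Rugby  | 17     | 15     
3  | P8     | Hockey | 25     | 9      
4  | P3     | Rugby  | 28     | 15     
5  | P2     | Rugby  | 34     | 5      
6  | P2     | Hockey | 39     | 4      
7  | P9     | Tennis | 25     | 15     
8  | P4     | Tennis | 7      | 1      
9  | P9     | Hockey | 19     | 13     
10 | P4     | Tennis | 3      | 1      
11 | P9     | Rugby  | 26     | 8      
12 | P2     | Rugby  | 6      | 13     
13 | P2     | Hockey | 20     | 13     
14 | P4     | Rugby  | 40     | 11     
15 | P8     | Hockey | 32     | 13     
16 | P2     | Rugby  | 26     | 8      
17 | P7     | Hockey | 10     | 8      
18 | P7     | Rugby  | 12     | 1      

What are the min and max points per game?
SELECT game, MIN(points), MAX(points)
FROM scores
GROUP BY game

Result:
  Hockey: min=10, max=39
  Rugby: min=6, max=40
  Tennis: min=3, max=25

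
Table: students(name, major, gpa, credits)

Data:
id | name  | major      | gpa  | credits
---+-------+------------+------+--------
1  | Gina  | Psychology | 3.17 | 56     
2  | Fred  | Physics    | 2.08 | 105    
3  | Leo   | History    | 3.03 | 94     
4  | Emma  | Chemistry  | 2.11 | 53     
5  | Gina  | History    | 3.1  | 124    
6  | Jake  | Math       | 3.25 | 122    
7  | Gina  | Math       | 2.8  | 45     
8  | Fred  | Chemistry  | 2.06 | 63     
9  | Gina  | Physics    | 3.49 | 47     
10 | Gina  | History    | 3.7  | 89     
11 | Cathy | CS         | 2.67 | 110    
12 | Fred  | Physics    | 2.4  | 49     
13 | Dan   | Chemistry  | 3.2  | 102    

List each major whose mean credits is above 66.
SELECT major, AVG(credits)
FROM students
GROUP BY major
HAVING AVG(credits) > 66

Result:
  CS: avg=110.00
  Chemistry: avg=72.67
  History: avg=102.33
  Math: avg=83.50
  Physics: avg=67.00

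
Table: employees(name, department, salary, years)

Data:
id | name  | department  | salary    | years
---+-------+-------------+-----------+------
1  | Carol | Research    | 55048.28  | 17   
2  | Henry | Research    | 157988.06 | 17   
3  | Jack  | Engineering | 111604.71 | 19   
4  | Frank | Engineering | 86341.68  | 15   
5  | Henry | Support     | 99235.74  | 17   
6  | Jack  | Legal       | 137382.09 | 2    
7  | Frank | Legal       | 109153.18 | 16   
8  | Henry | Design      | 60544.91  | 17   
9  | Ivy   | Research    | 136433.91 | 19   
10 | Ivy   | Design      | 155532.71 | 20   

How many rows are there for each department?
SELECT department, COUNT(*) as count
FROM employees
GROUP BY department

Result:
  Design: 2
  Engineering: 2
  Legal: 2
  Research: 3
  Support: 1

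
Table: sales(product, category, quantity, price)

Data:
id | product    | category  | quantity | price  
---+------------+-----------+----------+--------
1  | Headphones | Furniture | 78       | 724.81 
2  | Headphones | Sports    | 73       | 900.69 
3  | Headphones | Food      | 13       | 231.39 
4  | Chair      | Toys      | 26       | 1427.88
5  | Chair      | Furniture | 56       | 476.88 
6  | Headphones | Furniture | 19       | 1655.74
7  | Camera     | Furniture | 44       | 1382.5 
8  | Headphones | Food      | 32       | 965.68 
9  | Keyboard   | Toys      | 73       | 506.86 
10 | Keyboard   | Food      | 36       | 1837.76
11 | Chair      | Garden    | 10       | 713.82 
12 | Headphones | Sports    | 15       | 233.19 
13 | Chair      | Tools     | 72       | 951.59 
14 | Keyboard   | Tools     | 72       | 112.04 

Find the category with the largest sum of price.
SELECT category, SUM(price) as val
FROM sales
GROUP BY category
ORDER BY val DESC
LIMIT 1

Result: Furniture with sum(price) = 4239.93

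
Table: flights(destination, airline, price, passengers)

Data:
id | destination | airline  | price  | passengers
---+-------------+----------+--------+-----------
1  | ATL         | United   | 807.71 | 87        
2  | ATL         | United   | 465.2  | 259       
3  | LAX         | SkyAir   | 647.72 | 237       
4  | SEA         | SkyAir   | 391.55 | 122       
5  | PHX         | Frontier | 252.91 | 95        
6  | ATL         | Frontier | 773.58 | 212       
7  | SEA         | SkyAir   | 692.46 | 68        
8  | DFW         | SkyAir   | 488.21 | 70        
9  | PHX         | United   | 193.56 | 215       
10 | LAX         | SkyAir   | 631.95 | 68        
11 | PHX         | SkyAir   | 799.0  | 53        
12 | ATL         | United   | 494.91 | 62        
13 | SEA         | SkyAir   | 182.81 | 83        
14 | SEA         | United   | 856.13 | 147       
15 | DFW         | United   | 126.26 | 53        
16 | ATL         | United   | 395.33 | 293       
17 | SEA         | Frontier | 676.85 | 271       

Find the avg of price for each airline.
SELECT airline, AVG(price) as result
FROM flights
GROUP BY airline

Result:
  Frontier: 567.78
  SkyAir: 547.67
  United: 477.01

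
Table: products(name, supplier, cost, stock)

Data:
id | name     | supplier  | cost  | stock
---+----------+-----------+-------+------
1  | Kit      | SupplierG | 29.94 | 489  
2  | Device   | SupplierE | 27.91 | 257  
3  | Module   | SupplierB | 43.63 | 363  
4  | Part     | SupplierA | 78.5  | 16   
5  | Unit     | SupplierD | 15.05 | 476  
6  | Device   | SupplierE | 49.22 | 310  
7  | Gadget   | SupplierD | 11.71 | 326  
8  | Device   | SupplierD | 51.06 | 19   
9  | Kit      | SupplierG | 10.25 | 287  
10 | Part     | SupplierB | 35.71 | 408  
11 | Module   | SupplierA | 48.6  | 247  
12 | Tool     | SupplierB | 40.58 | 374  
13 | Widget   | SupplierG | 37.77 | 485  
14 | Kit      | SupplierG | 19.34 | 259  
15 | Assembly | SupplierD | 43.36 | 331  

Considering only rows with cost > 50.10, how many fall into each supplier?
SELECT supplier, COUNT(*)
FROM products
WHERE cost > 50.10
GROUP BY supplier

Note: WHERE filters rows before grouping.

Result:
  SupplierA: 1
  SupplierD: 1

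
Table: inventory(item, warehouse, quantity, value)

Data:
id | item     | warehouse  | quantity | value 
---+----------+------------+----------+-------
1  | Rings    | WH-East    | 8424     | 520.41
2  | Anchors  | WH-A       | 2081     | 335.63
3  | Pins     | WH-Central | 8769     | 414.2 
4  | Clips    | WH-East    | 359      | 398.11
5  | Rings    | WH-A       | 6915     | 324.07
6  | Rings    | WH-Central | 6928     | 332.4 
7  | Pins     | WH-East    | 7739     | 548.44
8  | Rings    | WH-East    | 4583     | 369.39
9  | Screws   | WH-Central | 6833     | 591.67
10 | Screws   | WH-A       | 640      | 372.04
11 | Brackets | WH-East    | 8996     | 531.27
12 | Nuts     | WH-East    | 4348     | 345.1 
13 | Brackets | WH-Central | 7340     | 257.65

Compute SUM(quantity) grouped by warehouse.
SELECT warehouse, SUM(quantity) as result
FROM inventory
GROUP BY warehouse

Result:
  WH-A: 9636
  WH-Central: 29870
  WH-East: 34449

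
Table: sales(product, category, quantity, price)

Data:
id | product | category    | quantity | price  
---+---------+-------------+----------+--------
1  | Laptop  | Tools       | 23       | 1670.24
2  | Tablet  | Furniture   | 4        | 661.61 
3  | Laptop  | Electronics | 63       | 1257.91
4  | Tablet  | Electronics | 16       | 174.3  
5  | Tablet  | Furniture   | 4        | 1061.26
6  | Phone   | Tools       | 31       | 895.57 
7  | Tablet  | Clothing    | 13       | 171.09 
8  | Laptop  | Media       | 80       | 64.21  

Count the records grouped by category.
SELECT category, COUNT(*) as count
FROM sales
GROUP BY category

Result:
  Clothing: 1
  Electronics: 2
  Furniture: 2
  Media: 1
  Tools: 2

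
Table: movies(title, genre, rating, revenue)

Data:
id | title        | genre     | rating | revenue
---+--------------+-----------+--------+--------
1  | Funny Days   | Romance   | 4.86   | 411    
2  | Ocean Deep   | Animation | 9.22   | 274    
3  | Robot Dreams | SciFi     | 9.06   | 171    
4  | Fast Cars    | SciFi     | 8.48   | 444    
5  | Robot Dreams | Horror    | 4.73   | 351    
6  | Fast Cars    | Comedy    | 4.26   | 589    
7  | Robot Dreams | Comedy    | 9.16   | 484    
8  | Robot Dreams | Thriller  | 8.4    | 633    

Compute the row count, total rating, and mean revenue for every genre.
SELECT genre,
       COUNT(*) as cnt,
       SUM(rating) as total_rating,
       AVG(revenue) as avg_revenue
FROM movies
GROUP BY genre

Result:
  Animation: 1 records, 9.22 total rating, 274.00 avg revenue
  Comedy: 2 records, 13.42 total rating, 536.50 avg revenue
  Horror: 1 records, 4.73 total rating, 351.00 avg revenue
  Romance: 1 records, 4.86 total rating, 411.00 avg revenue
  SciFi: 2 records, 17.54 total rating, 307.50 avg revenue
  Thriller: 1 records, 8.40 total rating, 633.00 avg revenue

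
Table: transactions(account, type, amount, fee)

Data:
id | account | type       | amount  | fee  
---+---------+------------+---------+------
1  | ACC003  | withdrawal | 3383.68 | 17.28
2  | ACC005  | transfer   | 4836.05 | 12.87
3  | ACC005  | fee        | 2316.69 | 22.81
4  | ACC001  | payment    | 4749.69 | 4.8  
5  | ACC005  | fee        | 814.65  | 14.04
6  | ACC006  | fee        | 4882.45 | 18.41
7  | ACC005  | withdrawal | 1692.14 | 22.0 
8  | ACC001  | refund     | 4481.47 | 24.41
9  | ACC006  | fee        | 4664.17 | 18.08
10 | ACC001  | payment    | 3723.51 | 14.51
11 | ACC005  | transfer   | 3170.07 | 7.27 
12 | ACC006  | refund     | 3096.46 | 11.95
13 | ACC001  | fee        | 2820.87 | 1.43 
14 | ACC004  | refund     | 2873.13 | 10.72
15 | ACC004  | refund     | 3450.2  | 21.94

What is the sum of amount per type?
SELECT type, SUM(amount) as result
FROM transactions
GROUP BY type

Result:
  fee: 15498.83
  payment: 8473.20
  refund: 13901.26
  transfer: 8006.12
  withdrawal: 5075.82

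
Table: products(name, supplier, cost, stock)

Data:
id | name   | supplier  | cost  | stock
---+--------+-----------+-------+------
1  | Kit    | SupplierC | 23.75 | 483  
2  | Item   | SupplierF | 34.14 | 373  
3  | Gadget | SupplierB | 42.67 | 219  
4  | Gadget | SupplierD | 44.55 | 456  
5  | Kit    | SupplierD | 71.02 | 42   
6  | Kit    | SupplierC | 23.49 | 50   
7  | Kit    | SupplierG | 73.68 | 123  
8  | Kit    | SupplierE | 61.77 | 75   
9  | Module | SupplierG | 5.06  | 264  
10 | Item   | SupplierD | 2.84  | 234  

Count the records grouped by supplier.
SELECT supplier, COUNT(*) as count
FROM products
GROUP BY supplier

Result:
  SupplierB: 1
  SupplierC: 2
  SupplierD: 3
  SupplierE: 1
  SupplierF: 1
  SupplierG: 2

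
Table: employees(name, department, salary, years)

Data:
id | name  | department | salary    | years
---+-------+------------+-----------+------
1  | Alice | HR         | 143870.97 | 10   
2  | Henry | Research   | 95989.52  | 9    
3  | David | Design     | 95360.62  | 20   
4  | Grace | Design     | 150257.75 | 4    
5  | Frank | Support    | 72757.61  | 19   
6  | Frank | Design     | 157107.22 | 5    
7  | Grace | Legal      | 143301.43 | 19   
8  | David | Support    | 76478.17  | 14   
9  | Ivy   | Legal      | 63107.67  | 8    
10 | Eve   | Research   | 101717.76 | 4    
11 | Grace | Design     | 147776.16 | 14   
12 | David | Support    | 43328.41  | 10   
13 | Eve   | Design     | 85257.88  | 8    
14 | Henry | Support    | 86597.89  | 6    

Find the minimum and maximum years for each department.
SELECT department, MIN(years), MAX(years)
FROM employees
GROUP BY department

Result:
  Design: min=4, max=20
  HR: min=10, max=10
  Legal: min=8, max=19
  Research: min=4, max=9
  Support: min=6, max=19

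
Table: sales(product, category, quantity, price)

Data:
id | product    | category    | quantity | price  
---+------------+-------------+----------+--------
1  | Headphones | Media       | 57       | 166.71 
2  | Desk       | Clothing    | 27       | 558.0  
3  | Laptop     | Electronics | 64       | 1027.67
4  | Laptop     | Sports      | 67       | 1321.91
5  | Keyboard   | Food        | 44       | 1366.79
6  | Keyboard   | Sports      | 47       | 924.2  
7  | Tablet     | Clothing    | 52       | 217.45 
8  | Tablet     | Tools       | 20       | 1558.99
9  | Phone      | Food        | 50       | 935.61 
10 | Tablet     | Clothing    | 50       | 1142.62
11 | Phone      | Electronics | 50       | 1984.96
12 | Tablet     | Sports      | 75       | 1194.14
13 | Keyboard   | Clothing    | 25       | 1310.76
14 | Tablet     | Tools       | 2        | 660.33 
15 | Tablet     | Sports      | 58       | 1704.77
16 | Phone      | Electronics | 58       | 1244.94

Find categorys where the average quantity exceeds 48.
SELECT category, AVG(quantity)
FROM sales
GROUP BY category
HAVING AVG(quantity) > 48

Result:
  Electronics: avg=57.33
  Media: avg=57.00
  Sports: avg=61.75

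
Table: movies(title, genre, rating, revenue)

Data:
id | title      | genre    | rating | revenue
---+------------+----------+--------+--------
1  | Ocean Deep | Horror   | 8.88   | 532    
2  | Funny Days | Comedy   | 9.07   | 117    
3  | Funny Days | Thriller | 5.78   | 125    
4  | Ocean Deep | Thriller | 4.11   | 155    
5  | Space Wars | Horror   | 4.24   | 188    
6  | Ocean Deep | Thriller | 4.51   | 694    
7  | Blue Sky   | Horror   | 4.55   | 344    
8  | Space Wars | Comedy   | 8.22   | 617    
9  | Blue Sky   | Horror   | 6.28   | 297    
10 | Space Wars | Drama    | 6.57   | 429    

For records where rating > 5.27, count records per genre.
SELECT genre, COUNT(*)
FROM movies
WHERE rating > 5.27
GROUP BY genre

Note: WHERE filters rows before grouping.

Result:
  Comedy: 2
  Drama: 1
  Horror: 2
  Thriller: 1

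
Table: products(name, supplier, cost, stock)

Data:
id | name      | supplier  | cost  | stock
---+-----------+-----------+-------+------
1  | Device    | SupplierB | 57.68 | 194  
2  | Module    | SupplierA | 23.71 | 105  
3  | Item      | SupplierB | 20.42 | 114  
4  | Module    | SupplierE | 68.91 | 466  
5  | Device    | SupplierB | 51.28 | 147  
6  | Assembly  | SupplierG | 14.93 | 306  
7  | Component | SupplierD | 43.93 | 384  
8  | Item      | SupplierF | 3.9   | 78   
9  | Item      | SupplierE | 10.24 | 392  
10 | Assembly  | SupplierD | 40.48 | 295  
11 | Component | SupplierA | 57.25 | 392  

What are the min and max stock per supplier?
SELECT supplier, MIN(stock), MAX(stock)
FROM products
GROUP BY supplier

Result:
  SupplierA: min=105, max=392
  SupplierB: min=114, max=194
  SupplierD: min=295, max=384
  SupplierE: min=392, max=466
  SupplierF: min=78, max=78
  SupplierG: min=306, max=306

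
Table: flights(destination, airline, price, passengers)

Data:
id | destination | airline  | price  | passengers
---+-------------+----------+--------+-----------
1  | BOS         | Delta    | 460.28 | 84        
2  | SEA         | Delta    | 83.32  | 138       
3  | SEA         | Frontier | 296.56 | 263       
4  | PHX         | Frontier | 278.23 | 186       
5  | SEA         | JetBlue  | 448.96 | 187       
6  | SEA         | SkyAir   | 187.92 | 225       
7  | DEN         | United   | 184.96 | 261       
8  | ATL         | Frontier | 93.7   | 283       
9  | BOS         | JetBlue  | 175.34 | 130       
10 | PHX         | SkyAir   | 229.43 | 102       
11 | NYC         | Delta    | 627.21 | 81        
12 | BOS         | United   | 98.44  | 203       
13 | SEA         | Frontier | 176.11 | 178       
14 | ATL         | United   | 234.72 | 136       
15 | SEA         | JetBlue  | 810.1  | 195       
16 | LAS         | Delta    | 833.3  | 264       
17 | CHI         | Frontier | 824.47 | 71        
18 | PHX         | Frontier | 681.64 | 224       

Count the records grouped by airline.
SELECT airline, COUNT(*) as count
FROM flights
GROUP BY airline

Result:
  Delta: 4
  Frontier: 6
  JetBlue: 3
  SkyAir: 2
  United: 3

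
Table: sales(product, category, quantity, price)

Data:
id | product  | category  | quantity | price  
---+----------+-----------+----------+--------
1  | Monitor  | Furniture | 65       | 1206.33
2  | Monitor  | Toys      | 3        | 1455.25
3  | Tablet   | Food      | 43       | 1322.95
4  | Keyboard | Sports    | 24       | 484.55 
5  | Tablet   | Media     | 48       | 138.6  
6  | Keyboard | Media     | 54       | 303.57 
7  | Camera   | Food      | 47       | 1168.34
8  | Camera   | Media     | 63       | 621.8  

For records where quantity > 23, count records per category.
SELECT category, COUNT(*)
FROM sales
WHERE quantity > 23
GROUP BY category

Note: WHERE filters rows before grouping.

Result:
  Food: 2
  Furniture: 1
  Media: 3
  Sports: 1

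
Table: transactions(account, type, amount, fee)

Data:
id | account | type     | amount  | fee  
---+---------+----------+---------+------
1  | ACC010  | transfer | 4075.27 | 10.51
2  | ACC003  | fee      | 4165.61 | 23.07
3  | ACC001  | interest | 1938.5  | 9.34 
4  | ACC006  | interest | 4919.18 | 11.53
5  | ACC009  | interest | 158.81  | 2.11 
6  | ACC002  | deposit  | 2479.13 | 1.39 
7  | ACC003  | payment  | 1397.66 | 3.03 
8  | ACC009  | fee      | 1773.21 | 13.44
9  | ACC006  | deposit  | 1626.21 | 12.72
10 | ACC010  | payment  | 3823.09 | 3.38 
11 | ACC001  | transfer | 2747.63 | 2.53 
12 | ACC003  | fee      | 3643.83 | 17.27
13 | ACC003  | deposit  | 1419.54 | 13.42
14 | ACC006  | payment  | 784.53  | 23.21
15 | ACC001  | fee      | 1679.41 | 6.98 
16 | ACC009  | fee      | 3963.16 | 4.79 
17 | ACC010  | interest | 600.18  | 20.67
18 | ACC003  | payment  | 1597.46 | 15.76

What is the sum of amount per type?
SELECT type, SUM(amount) as result
FROM transactions
GROUP BY type

Result:
  deposit: 5524.88
  fee: 15225.22
  interest: 7616.67
  payment: 7602.74
  transfer: 6822.90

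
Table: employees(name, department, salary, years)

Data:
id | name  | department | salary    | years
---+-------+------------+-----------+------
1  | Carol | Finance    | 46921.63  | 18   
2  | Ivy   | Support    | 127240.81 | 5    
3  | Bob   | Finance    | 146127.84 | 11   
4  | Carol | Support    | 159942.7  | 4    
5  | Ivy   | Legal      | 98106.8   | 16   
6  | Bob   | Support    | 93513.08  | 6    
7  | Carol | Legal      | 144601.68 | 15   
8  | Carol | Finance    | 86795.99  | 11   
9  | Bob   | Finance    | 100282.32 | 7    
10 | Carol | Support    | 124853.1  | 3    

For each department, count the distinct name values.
SELECT department, COUNT(DISTINCT name)
FROM employees
GROUP BY department

Result:
  Finance: 2 distinct
  Legal: 2 distinct
  Support: 3 distinct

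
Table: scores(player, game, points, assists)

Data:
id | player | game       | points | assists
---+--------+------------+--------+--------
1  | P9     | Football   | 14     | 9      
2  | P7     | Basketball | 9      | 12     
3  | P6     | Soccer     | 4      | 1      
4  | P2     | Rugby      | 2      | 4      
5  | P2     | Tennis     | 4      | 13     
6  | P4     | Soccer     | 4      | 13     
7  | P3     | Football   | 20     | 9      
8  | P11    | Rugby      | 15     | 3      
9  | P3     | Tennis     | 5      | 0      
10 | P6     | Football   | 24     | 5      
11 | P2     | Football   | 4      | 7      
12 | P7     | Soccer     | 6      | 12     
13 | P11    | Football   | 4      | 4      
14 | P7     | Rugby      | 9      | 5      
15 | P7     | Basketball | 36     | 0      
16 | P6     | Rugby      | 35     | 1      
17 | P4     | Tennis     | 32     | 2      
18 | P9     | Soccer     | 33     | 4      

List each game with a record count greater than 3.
SELECT game, COUNT(*) as cnt
FROM scores
GROUP BY game
HAVING COUNT(*) > 3

Result:
  Football: 5
  Rugby: 4
  Soccer: 4

Note: HAVING filters groups after aggregation, WHERE filters rows before.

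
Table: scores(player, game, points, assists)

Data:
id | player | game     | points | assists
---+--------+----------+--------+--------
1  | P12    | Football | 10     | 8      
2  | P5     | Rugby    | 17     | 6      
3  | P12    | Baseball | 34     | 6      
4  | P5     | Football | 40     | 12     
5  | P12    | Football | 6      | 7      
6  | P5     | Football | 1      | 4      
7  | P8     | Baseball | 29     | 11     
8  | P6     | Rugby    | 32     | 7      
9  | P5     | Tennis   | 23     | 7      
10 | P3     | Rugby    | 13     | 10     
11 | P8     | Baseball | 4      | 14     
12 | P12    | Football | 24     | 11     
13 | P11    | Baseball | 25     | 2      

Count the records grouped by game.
SELECT game, COUNT(*) as count
FROM scores
GROUP BY game

Result:
  Baseball: 4
  Football: 5
  Rugby: 3
  Tennis: 1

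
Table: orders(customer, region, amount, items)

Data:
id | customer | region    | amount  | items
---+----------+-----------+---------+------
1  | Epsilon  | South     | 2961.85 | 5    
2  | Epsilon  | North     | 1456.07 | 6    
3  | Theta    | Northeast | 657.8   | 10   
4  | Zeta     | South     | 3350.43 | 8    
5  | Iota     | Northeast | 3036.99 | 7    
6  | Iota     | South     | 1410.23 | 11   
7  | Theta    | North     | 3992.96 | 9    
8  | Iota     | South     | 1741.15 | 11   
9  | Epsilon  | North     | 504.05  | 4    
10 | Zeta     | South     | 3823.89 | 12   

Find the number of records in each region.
SELECT region, COUNT(*) as count
FROM orders
GROUP BY region

Result:
  North: 3
  Northeast: 2
  South: 5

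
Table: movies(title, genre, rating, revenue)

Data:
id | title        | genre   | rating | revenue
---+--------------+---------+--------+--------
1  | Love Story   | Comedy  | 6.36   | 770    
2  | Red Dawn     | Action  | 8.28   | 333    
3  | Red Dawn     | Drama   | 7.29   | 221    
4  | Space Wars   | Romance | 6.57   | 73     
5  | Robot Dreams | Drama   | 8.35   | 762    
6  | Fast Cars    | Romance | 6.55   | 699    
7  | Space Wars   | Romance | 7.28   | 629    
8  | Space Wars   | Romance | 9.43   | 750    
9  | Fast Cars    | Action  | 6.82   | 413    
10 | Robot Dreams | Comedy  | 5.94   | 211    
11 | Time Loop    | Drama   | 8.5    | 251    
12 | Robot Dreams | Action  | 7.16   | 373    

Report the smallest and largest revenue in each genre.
SELECT genre, MIN(revenue), MAX(revenue)
FROM movies
GROUP BY genre

Result:
  Action: min=333, max=413
  Comedy: min=211, max=770
  Drama: min=221, max=762
  Romance: min=73, max=750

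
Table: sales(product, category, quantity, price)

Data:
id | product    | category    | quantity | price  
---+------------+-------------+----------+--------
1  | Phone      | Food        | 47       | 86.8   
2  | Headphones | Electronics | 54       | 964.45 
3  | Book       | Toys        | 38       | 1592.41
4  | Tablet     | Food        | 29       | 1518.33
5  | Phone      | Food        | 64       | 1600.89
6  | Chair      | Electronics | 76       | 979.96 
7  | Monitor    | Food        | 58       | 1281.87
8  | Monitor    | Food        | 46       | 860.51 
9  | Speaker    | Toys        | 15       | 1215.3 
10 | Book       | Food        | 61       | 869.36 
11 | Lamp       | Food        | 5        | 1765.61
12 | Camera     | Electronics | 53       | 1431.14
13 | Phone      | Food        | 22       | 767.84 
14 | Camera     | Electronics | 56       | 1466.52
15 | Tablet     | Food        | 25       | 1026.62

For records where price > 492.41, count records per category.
SELECT category, COUNT(*)
FROM sales
WHERE price > 492.41
GROUP BY category

Note: WHERE filters rows before grouping.

Result:
  Electronics: 4
  Food: 8
  Toys: 2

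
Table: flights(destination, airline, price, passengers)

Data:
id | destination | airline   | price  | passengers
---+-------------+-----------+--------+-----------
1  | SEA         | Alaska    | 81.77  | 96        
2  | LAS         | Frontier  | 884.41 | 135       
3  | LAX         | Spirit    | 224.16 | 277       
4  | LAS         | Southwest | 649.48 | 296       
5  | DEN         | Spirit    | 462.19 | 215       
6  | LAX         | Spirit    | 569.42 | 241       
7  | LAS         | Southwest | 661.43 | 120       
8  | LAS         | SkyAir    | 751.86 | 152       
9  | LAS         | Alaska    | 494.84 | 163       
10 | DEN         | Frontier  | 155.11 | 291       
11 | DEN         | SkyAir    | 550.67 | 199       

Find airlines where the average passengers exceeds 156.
SELECT airline, AVG(passengers)
FROM flights
GROUP BY airline
HAVING AVG(passengers) > 156

Result:
  Frontier: avg=213.00
  SkyAir: avg=175.50
  Southwest: avg=208.00
  Spirit: avg=244.33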